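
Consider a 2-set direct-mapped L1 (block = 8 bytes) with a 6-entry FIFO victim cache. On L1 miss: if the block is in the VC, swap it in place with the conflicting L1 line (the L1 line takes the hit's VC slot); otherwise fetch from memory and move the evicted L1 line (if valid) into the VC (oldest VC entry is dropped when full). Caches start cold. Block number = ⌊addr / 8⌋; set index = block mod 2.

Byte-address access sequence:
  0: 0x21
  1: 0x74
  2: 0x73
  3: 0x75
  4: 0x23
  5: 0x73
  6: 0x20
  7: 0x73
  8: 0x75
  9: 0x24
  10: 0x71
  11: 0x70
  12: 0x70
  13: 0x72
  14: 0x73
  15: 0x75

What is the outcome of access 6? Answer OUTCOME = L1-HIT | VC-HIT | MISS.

OUTCOME = VC-HIT

  [0] addr=0x21 blk=4 s=0: MISS | VC []
  [1] addr=0x74 blk=14 s=0: MISS | VC [4]
  [2] addr=0x73 blk=14 s=0: L1-HIT | VC [4]
  [3] addr=0x75 blk=14 s=0: L1-HIT | VC [4]
  [4] addr=0x23 blk=4 s=0: VC-HIT | VC [14]
  [5] addr=0x73 blk=14 s=0: VC-HIT | VC [4]
  [6] addr=0x20 blk=4 s=0: VC-HIT | VC [14]
  [7] addr=0x73 blk=14 s=0: VC-HIT | VC [4]
  [8] addr=0x75 blk=14 s=0: L1-HIT | VC [4]
  [9] addr=0x24 blk=4 s=0: VC-HIT | VC [14]
  [10] addr=0x71 blk=14 s=0: VC-HIT | VC [4]
  [11] addr=0x70 blk=14 s=0: L1-HIT | VC [4]
  [12] addr=0x70 blk=14 s=0: L1-HIT | VC [4]
  [13] addr=0x72 blk=14 s=0: L1-HIT | VC [4]
  [14] addr=0x73 blk=14 s=0: L1-HIT | VC [4]
  [15] addr=0x75 blk=14 s=0: L1-HIT | VC [4]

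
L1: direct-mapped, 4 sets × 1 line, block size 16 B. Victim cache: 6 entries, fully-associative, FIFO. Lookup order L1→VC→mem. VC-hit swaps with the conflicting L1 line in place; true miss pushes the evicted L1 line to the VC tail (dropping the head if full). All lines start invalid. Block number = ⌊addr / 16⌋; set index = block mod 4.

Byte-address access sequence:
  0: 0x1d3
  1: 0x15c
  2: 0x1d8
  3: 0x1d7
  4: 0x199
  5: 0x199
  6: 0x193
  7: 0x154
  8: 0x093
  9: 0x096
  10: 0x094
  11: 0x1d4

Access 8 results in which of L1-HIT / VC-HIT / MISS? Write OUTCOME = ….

  [0] addr=0x1d3 blk=29 s=1: MISS | VC []
  [1] addr=0x15c blk=21 s=1: MISS | VC [29]
  [2] addr=0x1d8 blk=29 s=1: VC-HIT | VC [21]
  [3] addr=0x1d7 blk=29 s=1: L1-HIT | VC [21]
  [4] addr=0x199 blk=25 s=1: MISS | VC [21, 29]
  [5] addr=0x199 blk=25 s=1: L1-HIT | VC [21, 29]
  [6] addr=0x193 blk=25 s=1: L1-HIT | VC [21, 29]
  [7] addr=0x154 blk=21 s=1: VC-HIT | VC [25, 29]
  [8] addr=0x93 blk=9 s=1: MISS | VC [25, 29, 21]
  [9] addr=0x96 blk=9 s=1: L1-HIT | VC [25, 29, 21]
  [10] addr=0x94 blk=9 s=1: L1-HIT | VC [25, 29, 21]
  [11] addr=0x1d4 blk=29 s=1: VC-HIT | VC [25, 9, 21]

OUTCOME = MISS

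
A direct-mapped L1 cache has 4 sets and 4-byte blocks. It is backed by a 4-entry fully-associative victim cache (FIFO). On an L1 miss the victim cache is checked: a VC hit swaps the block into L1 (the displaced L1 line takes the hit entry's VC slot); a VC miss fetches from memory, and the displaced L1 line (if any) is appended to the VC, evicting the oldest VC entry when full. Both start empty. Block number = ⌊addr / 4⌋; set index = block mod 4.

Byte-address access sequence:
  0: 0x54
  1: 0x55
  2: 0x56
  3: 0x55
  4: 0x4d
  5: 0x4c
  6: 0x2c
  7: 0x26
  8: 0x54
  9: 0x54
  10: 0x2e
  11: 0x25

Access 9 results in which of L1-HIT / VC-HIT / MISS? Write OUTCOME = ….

#0 0x54→b21/s1 MISS; vc=[]
#1 0x55→b21/s1 L1-HIT; vc=[]
#2 0x56→b21/s1 L1-HIT; vc=[]
#3 0x55→b21/s1 L1-HIT; vc=[]
#4 0x4d→b19/s3 MISS; vc=[]
#5 0x4c→b19/s3 L1-HIT; vc=[]
#6 0x2c→b11/s3 MISS; vc=[19]
#7 0x26→b9/s1 MISS; vc=[19,21]
#8 0x54→b21/s1 VC-HIT; vc=[19,9]
#9 0x54→b21/s1 L1-HIT; vc=[19,9]
#10 0x2e→b11/s3 L1-HIT; vc=[19,9]
#11 0x25→b9/s1 VC-HIT; vc=[19,21]

OUTCOME = L1-HIT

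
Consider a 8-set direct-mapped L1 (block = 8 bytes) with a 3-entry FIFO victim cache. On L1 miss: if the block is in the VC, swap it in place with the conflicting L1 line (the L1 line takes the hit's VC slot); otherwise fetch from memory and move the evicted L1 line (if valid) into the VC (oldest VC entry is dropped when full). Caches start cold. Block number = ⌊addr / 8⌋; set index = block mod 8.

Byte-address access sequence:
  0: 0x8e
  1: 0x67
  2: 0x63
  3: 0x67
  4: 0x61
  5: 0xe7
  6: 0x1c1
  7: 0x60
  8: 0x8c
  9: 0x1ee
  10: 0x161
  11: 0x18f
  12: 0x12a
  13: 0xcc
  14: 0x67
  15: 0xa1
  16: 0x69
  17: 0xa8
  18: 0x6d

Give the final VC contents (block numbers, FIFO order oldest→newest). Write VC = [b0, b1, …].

VC = [12, 37, 21]

  [0] addr=0x8e blk=17 s=1: MISS | VC []
  [1] addr=0x67 blk=12 s=4: MISS | VC []
  [2] addr=0x63 blk=12 s=4: L1-HIT | VC []
  [3] addr=0x67 blk=12 s=4: L1-HIT | VC []
  [4] addr=0x61 blk=12 s=4: L1-HIT | VC []
  [5] addr=0xe7 blk=28 s=4: MISS | VC [12]
  [6] addr=0x1c1 blk=56 s=0: MISS | VC [12]
  [7] addr=0x60 blk=12 s=4: VC-HIT | VC [28]
  [8] addr=0x8c blk=17 s=1: L1-HIT | VC [28]
  [9] addr=0x1ee blk=61 s=5: MISS | VC [28]
  [10] addr=0x161 blk=44 s=4: MISS | VC [28, 12]
  [11] addr=0x18f blk=49 s=1: MISS | VC [28, 12, 17]
  [12] addr=0x12a blk=37 s=5: MISS | VC [12, 17, 61]
  [13] addr=0xcc blk=25 s=1: MISS | VC [17, 61, 49]
  [14] addr=0x67 blk=12 s=4: MISS | VC [61, 49, 44]
  [15] addr=0xa1 blk=20 s=4: MISS | VC [49, 44, 12]
  [16] addr=0x69 blk=13 s=5: MISS | VC [44, 12, 37]
  [17] addr=0xa8 blk=21 s=5: MISS | VC [12, 37, 13]
  [18] addr=0x6d blk=13 s=5: VC-HIT | VC [12, 37, 21]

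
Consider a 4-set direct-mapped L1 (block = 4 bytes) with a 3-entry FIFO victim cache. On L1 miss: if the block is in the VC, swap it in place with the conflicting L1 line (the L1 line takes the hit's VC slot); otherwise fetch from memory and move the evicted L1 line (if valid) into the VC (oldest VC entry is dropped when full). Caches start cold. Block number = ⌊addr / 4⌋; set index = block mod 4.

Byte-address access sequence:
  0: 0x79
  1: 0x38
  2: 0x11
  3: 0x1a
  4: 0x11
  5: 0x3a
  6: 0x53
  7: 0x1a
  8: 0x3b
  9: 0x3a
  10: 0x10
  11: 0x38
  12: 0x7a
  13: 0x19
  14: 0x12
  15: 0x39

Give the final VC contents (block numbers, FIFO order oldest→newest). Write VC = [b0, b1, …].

#0 0x79→b30/s2 MISS; vc=[]
#1 0x38→b14/s2 MISS; vc=[30]
#2 0x11→b4/s0 MISS; vc=[30]
#3 0x1a→b6/s2 MISS; vc=[30,14]
#4 0x11→b4/s0 L1-HIT; vc=[30,14]
#5 0x3a→b14/s2 VC-HIT; vc=[30,6]
#6 0x53→b20/s0 MISS; vc=[30,6,4]
#7 0x1a→b6/s2 VC-HIT; vc=[30,14,4]
#8 0x3b→b14/s2 VC-HIT; vc=[30,6,4]
#9 0x3a→b14/s2 L1-HIT; vc=[30,6,4]
#10 0x10→b4/s0 VC-HIT; vc=[30,6,20]
#11 0x38→b14/s2 L1-HIT; vc=[30,6,20]
#12 0x7a→b30/s2 VC-HIT; vc=[14,6,20]
#13 0x19→b6/s2 VC-HIT; vc=[14,30,20]
#14 0x12→b4/s0 L1-HIT; vc=[14,30,20]
#15 0x39→b14/s2 VC-HIT; vc=[6,30,20]

VC = [6, 30, 20]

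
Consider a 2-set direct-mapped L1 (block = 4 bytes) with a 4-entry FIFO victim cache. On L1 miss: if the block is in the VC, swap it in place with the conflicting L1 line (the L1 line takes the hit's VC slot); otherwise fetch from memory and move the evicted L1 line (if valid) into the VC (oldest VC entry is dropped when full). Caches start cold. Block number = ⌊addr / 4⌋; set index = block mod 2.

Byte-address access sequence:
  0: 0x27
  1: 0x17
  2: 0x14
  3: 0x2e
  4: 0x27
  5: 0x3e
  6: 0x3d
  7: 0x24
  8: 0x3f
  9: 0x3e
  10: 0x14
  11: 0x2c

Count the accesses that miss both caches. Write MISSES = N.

MISSES = 4

  [0] addr=0x27 blk=9 s=1: MISS | VC []
  [1] addr=0x17 blk=5 s=1: MISS | VC [9]
  [2] addr=0x14 blk=5 s=1: L1-HIT | VC [9]
  [3] addr=0x2e blk=11 s=1: MISS | VC [9, 5]
  [4] addr=0x27 blk=9 s=1: VC-HIT | VC [11, 5]
  [5] addr=0x3e blk=15 s=1: MISS | VC [11, 5, 9]
  [6] addr=0x3d blk=15 s=1: L1-HIT | VC [11, 5, 9]
  [7] addr=0x24 blk=9 s=1: VC-HIT | VC [11, 5, 15]
  [8] addr=0x3f blk=15 s=1: VC-HIT | VC [11, 5, 9]
  [9] addr=0x3e blk=15 s=1: L1-HIT | VC [11, 5, 9]
  [10] addr=0x14 blk=5 s=1: VC-HIT | VC [11, 15, 9]
  [11] addr=0x2c blk=11 s=1: VC-HIT | VC [5, 15, 9]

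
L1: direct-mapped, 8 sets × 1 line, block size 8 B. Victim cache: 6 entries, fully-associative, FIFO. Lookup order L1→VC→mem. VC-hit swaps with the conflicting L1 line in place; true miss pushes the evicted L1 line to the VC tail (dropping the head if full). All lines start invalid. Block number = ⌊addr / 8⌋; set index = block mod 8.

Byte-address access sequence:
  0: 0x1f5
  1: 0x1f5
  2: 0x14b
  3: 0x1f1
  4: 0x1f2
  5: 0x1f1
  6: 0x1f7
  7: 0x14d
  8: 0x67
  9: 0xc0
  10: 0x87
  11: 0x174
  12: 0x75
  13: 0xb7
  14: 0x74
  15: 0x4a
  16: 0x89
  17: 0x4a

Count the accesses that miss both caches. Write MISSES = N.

MISSES = 10

#0 0x1f5→b62/s6 MISS; vc=[]
#1 0x1f5→b62/s6 L1-HIT; vc=[]
#2 0x14b→b41/s1 MISS; vc=[]
#3 0x1f1→b62/s6 L1-HIT; vc=[]
#4 0x1f2→b62/s6 L1-HIT; vc=[]
#5 0x1f1→b62/s6 L1-HIT; vc=[]
#6 0x1f7→b62/s6 L1-HIT; vc=[]
#7 0x14d→b41/s1 L1-HIT; vc=[]
#8 0x67→b12/s4 MISS; vc=[]
#9 0xc0→b24/s0 MISS; vc=[]
#10 0x87→b16/s0 MISS; vc=[24]
#11 0x174→b46/s6 MISS; vc=[24,62]
#12 0x75→b14/s6 MISS; vc=[24,62,46]
#13 0xb7→b22/s6 MISS; vc=[24,62,46,14]
#14 0x74→b14/s6 VC-HIT; vc=[24,62,46,22]
#15 0x4a→b9/s1 MISS; vc=[24,62,46,22,41]
#16 0x89→b17/s1 MISS; vc=[24,62,46,22,41,9]
#17 0x4a→b9/s1 VC-HIT; vc=[24,62,46,22,41,17]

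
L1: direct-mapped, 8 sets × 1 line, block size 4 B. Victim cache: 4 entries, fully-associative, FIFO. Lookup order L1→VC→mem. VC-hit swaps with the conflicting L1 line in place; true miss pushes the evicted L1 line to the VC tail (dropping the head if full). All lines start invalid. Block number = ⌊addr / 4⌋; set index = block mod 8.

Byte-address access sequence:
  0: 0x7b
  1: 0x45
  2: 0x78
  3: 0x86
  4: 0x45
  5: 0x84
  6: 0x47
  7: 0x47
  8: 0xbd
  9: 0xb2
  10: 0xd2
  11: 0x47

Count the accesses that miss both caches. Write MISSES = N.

#0 0x7b→b30/s6 MISS; vc=[]
#1 0x45→b17/s1 MISS; vc=[]
#2 0x78→b30/s6 L1-HIT; vc=[]
#3 0x86→b33/s1 MISS; vc=[17]
#4 0x45→b17/s1 VC-HIT; vc=[33]
#5 0x84→b33/s1 VC-HIT; vc=[17]
#6 0x47→b17/s1 VC-HIT; vc=[33]
#7 0x47→b17/s1 L1-HIT; vc=[33]
#8 0xbd→b47/s7 MISS; vc=[33]
#9 0xb2→b44/s4 MISS; vc=[33]
#10 0xd2→b52/s4 MISS; vc=[33,44]
#11 0x47→b17/s1 L1-HIT; vc=[33,44]

MISSES = 6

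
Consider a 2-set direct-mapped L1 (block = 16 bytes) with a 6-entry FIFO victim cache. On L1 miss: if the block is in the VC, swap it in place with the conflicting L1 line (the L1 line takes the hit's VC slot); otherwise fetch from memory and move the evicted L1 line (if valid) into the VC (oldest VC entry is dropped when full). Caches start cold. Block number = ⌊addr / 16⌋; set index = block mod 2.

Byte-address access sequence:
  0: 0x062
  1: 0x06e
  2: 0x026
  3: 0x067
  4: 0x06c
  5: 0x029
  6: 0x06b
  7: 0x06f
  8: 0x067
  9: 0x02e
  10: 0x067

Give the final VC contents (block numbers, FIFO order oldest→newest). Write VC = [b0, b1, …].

VC = [2]

0: 0x62 (blk 6, set 0) → MISS  vc=[]
1: 0x6e (blk 6, set 0) → L1-HIT  vc=[]
2: 0x26 (blk 2, set 0) → MISS  vc=[6]
3: 0x67 (blk 6, set 0) → VC-HIT  vc=[2]
4: 0x6c (blk 6, set 0) → L1-HIT  vc=[2]
5: 0x29 (blk 2, set 0) → VC-HIT  vc=[6]
6: 0x6b (blk 6, set 0) → VC-HIT  vc=[2]
7: 0x6f (blk 6, set 0) → L1-HIT  vc=[2]
8: 0x67 (blk 6, set 0) → L1-HIT  vc=[2]
9: 0x2e (blk 2, set 0) → VC-HIT  vc=[6]
10: 0x67 (blk 6, set 0) → VC-HIT  vc=[2]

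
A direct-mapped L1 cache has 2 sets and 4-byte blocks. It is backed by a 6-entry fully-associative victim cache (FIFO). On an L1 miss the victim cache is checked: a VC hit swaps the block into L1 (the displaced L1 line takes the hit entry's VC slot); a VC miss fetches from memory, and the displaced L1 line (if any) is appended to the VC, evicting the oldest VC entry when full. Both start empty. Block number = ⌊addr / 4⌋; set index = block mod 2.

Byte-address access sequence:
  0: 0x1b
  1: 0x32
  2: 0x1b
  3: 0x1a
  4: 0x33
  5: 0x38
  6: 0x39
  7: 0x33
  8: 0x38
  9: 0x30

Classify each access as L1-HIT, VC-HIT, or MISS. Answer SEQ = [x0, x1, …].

SEQ = [MISS, MISS, VC-HIT, L1-HIT, VC-HIT, MISS, L1-HIT, VC-HIT, VC-HIT, VC-HIT]

  [0] addr=0x1b blk=6 s=0: MISS | VC []
  [1] addr=0x32 blk=12 s=0: MISS | VC [6]
  [2] addr=0x1b blk=6 s=0: VC-HIT | VC [12]
  [3] addr=0x1a blk=6 s=0: L1-HIT | VC [12]
  [4] addr=0x33 blk=12 s=0: VC-HIT | VC [6]
  [5] addr=0x38 blk=14 s=0: MISS | VC [6, 12]
  [6] addr=0x39 blk=14 s=0: L1-HIT | VC [6, 12]
  [7] addr=0x33 blk=12 s=0: VC-HIT | VC [6, 14]
  [8] addr=0x38 blk=14 s=0: VC-HIT | VC [6, 12]
  [9] addr=0x30 blk=12 s=0: VC-HIT | VC [6, 14]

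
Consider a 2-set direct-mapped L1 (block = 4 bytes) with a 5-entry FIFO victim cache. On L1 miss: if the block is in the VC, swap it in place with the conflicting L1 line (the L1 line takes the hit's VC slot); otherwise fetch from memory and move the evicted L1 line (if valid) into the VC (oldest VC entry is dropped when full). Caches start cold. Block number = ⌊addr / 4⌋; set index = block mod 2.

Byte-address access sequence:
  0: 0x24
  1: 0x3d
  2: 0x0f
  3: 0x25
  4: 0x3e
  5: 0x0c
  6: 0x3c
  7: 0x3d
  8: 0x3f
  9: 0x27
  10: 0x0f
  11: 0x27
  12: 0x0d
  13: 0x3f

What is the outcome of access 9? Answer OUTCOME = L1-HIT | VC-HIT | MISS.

0: 0x24 (blk 9, set 1) → MISS  vc=[]
1: 0x3d (blk 15, set 1) → MISS  vc=[9]
2: 0xf (blk 3, set 1) → MISS  vc=[9, 15]
3: 0x25 (blk 9, set 1) → VC-HIT  vc=[3, 15]
4: 0x3e (blk 15, set 1) → VC-HIT  vc=[3, 9]
5: 0xc (blk 3, set 1) → VC-HIT  vc=[15, 9]
6: 0x3c (blk 15, set 1) → VC-HIT  vc=[3, 9]
7: 0x3d (blk 15, set 1) → L1-HIT  vc=[3, 9]
8: 0x3f (blk 15, set 1) → L1-HIT  vc=[3, 9]
9: 0x27 (blk 9, set 1) → VC-HIT  vc=[3, 15]
10: 0xf (blk 3, set 1) → VC-HIT  vc=[9, 15]
11: 0x27 (blk 9, set 1) → VC-HIT  vc=[3, 15]
12: 0xd (blk 3, set 1) → VC-HIT  vc=[9, 15]
13: 0x3f (blk 15, set 1) → VC-HIT  vc=[9, 3]

OUTCOME = VC-HIT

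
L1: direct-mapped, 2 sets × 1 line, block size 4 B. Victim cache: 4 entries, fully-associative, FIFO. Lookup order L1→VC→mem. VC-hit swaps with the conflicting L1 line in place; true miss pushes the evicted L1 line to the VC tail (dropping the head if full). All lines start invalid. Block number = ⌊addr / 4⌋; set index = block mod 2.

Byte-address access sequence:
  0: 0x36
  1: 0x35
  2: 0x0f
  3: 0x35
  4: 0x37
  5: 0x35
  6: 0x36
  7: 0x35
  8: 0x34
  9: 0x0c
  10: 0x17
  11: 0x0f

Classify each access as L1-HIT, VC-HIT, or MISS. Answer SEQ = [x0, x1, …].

0: 0x36 (blk 13, set 1) → MISS  vc=[]
1: 0x35 (blk 13, set 1) → L1-HIT  vc=[]
2: 0xf (blk 3, set 1) → MISS  vc=[13]
3: 0x35 (blk 13, set 1) → VC-HIT  vc=[3]
4: 0x37 (blk 13, set 1) → L1-HIT  vc=[3]
5: 0x35 (blk 13, set 1) → L1-HIT  vc=[3]
6: 0x36 (blk 13, set 1) → L1-HIT  vc=[3]
7: 0x35 (blk 13, set 1) → L1-HIT  vc=[3]
8: 0x34 (blk 13, set 1) → L1-HIT  vc=[3]
9: 0xc (blk 3, set 1) → VC-HIT  vc=[13]
10: 0x17 (blk 5, set 1) → MISS  vc=[13, 3]
11: 0xf (blk 3, set 1) → VC-HIT  vc=[13, 5]

SEQ = [MISS, L1-HIT, MISS, VC-HIT, L1-HIT, L1-HIT, L1-HIT, L1-HIT, L1-HIT, VC-HIT, MISS, VC-HIT]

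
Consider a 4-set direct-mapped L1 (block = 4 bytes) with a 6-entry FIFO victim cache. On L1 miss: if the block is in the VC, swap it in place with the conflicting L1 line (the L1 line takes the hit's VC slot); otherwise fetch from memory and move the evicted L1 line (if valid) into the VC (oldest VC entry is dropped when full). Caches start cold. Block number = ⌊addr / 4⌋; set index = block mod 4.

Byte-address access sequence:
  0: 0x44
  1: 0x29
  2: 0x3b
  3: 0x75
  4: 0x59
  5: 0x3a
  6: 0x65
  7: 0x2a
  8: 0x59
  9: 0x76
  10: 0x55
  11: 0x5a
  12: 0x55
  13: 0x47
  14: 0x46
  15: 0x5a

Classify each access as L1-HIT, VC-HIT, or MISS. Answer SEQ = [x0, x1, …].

SEQ = [MISS, MISS, MISS, MISS, MISS, VC-HIT, MISS, VC-HIT, VC-HIT, VC-HIT, MISS, L1-HIT, L1-HIT, VC-HIT, L1-HIT, L1-HIT]

  [0] addr=0x44 blk=17 s=1: MISS | VC []
  [1] addr=0x29 blk=10 s=2: MISS | VC []
  [2] addr=0x3b blk=14 s=2: MISS | VC [10]
  [3] addr=0x75 blk=29 s=1: MISS | VC [10, 17]
  [4] addr=0x59 blk=22 s=2: MISS | VC [10, 17, 14]
  [5] addr=0x3a blk=14 s=2: VC-HIT | VC [10, 17, 22]
  [6] addr=0x65 blk=25 s=1: MISS | VC [10, 17, 22, 29]
  [7] addr=0x2a blk=10 s=2: VC-HIT | VC [14, 17, 22, 29]
  [8] addr=0x59 blk=22 s=2: VC-HIT | VC [14, 17, 10, 29]
  [9] addr=0x76 blk=29 s=1: VC-HIT | VC [14, 17, 10, 25]
  [10] addr=0x55 blk=21 s=1: MISS | VC [14, 17, 10, 25, 29]
  [11] addr=0x5a blk=22 s=2: L1-HIT | VC [14, 17, 10, 25, 29]
  [12] addr=0x55 blk=21 s=1: L1-HIT | VC [14, 17, 10, 25, 29]
  [13] addr=0x47 blk=17 s=1: VC-HIT | VC [14, 21, 10, 25, 29]
  [14] addr=0x46 blk=17 s=1: L1-HIT | VC [14, 21, 10, 25, 29]
  [15] addr=0x5a blk=22 s=2: L1-HIT | VC [14, 21, 10, 25, 29]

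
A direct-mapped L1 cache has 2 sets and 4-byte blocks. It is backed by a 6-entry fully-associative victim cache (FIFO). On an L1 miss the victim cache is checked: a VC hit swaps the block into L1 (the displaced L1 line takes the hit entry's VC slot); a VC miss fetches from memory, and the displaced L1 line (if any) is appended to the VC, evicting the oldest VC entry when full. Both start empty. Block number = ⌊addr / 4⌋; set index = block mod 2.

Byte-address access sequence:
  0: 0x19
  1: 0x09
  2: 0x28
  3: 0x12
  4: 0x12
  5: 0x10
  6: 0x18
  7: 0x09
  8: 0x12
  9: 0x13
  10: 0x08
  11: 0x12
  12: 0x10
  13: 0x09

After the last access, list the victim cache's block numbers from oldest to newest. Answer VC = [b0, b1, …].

VC = [4, 6, 10]

  [0] addr=0x19 blk=6 s=0: MISS | VC []
  [1] addr=0x9 blk=2 s=0: MISS | VC [6]
  [2] addr=0x28 blk=10 s=0: MISS | VC [6, 2]
  [3] addr=0x12 blk=4 s=0: MISS | VC [6, 2, 10]
  [4] addr=0x12 blk=4 s=0: L1-HIT | VC [6, 2, 10]
  [5] addr=0x10 blk=4 s=0: L1-HIT | VC [6, 2, 10]
  [6] addr=0x18 blk=6 s=0: VC-HIT | VC [4, 2, 10]
  [7] addr=0x9 blk=2 s=0: VC-HIT | VC [4, 6, 10]
  [8] addr=0x12 blk=4 s=0: VC-HIT | VC [2, 6, 10]
  [9] addr=0x13 blk=4 s=0: L1-HIT | VC [2, 6, 10]
  [10] addr=0x8 blk=2 s=0: VC-HIT | VC [4, 6, 10]
  [11] addr=0x12 blk=4 s=0: VC-HIT | VC [2, 6, 10]
  [12] addr=0x10 blk=4 s=0: L1-HIT | VC [2, 6, 10]
  [13] addr=0x9 blk=2 s=0: VC-HIT | VC [4, 6, 10]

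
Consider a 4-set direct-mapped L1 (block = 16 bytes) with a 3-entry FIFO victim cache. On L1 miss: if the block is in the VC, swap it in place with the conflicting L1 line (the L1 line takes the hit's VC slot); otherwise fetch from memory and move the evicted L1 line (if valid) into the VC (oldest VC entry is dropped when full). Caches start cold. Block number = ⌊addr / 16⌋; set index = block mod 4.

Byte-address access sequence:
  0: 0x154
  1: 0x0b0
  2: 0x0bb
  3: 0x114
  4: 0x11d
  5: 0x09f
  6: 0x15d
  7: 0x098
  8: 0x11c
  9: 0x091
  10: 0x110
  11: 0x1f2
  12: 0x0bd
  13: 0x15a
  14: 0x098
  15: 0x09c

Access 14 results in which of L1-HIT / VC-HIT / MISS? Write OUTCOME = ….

OUTCOME = VC-HIT

0: 0x154 (blk 21, set 1) → MISS  vc=[]
1: 0xb0 (blk 11, set 3) → MISS  vc=[]
2: 0xbb (blk 11, set 3) → L1-HIT  vc=[]
3: 0x114 (blk 17, set 1) → MISS  vc=[21]
4: 0x11d (blk 17, set 1) → L1-HIT  vc=[21]
5: 0x9f (blk 9, set 1) → MISS  vc=[21, 17]
6: 0x15d (blk 21, set 1) → VC-HIT  vc=[9, 17]
7: 0x98 (blk 9, set 1) → VC-HIT  vc=[21, 17]
8: 0x11c (blk 17, set 1) → VC-HIT  vc=[21, 9]
9: 0x91 (blk 9, set 1) → VC-HIT  vc=[21, 17]
10: 0x110 (blk 17, set 1) → VC-HIT  vc=[21, 9]
11: 0x1f2 (blk 31, set 3) → MISS  vc=[21, 9, 11]
12: 0xbd (blk 11, set 3) → VC-HIT  vc=[21, 9, 31]
13: 0x15a (blk 21, set 1) → VC-HIT  vc=[17, 9, 31]
14: 0x98 (blk 9, set 1) → VC-HIT  vc=[17, 21, 31]
15: 0x9c (blk 9, set 1) → L1-HIT  vc=[17, 21, 31]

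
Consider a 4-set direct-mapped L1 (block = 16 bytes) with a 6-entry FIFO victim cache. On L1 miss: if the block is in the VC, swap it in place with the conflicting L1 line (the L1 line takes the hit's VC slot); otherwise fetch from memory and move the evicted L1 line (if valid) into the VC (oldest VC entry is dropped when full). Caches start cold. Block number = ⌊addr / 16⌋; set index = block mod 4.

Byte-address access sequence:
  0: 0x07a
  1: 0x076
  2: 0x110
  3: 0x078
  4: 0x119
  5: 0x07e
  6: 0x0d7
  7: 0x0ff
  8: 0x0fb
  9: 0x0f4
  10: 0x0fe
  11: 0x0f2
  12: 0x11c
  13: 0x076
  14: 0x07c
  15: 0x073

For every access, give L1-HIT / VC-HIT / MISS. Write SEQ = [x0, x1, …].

0: 0x7a (blk 7, set 3) → MISS  vc=[]
1: 0x76 (blk 7, set 3) → L1-HIT  vc=[]
2: 0x110 (blk 17, set 1) → MISS  vc=[]
3: 0x78 (blk 7, set 3) → L1-HIT  vc=[]
4: 0x119 (blk 17, set 1) → L1-HIT  vc=[]
5: 0x7e (blk 7, set 3) → L1-HIT  vc=[]
6: 0xd7 (blk 13, set 1) → MISS  vc=[17]
7: 0xff (blk 15, set 3) → MISS  vc=[17, 7]
8: 0xfb (blk 15, set 3) → L1-HIT  vc=[17, 7]
9: 0xf4 (blk 15, set 3) → L1-HIT  vc=[17, 7]
10: 0xfe (blk 15, set 3) → L1-HIT  vc=[17, 7]
11: 0xf2 (blk 15, set 3) → L1-HIT  vc=[17, 7]
12: 0x11c (blk 17, set 1) → VC-HIT  vc=[13, 7]
13: 0x76 (blk 7, set 3) → VC-HIT  vc=[13, 15]
14: 0x7c (blk 7, set 3) → L1-HIT  vc=[13, 15]
15: 0x73 (blk 7, set 3) → L1-HIT  vc=[13, 15]

SEQ = [MISS, L1-HIT, MISS, L1-HIT, L1-HIT, L1-HIT, MISS, MISS, L1-HIT, L1-HIT, L1-HIT, L1-HIT, VC-HIT, VC-HIT, L1-HIT, L1-HIT]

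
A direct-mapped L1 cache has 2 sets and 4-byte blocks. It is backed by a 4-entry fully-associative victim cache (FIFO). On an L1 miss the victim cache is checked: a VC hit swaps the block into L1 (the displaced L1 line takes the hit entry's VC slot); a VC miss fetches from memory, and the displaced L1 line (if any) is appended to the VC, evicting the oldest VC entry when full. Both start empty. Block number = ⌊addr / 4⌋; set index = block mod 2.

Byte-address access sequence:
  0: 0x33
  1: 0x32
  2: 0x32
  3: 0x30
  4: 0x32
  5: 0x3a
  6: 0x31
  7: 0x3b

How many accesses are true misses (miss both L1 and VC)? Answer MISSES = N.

#0 0x33→b12/s0 MISS; vc=[]
#1 0x32→b12/s0 L1-HIT; vc=[]
#2 0x32→b12/s0 L1-HIT; vc=[]
#3 0x30→b12/s0 L1-HIT; vc=[]
#4 0x32→b12/s0 L1-HIT; vc=[]
#5 0x3a→b14/s0 MISS; vc=[12]
#6 0x31→b12/s0 VC-HIT; vc=[14]
#7 0x3b→b14/s0 VC-HIT; vc=[12]

MISSES = 2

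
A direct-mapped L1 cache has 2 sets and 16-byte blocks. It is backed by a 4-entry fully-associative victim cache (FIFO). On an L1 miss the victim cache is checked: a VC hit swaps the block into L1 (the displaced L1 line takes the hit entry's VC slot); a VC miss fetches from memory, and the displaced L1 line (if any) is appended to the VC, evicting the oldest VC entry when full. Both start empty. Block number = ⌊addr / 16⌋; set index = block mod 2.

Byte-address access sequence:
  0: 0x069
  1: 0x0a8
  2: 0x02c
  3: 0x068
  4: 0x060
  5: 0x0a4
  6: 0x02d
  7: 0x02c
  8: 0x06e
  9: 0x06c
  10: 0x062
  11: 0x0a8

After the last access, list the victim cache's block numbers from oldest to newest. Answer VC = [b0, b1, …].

#0 0x69→b6/s0 MISS; vc=[]
#1 0xa8→b10/s0 MISS; vc=[6]
#2 0x2c→b2/s0 MISS; vc=[6,10]
#3 0x68→b6/s0 VC-HIT; vc=[2,10]
#4 0x60→b6/s0 L1-HIT; vc=[2,10]
#5 0xa4→b10/s0 VC-HIT; vc=[2,6]
#6 0x2d→b2/s0 VC-HIT; vc=[10,6]
#7 0x2c→b2/s0 L1-HIT; vc=[10,6]
#8 0x6e→b6/s0 VC-HIT; vc=[10,2]
#9 0x6c→b6/s0 L1-HIT; vc=[10,2]
#10 0x62→b6/s0 L1-HIT; vc=[10,2]
#11 0xa8→b10/s0 VC-HIT; vc=[6,2]

VC = [6, 2]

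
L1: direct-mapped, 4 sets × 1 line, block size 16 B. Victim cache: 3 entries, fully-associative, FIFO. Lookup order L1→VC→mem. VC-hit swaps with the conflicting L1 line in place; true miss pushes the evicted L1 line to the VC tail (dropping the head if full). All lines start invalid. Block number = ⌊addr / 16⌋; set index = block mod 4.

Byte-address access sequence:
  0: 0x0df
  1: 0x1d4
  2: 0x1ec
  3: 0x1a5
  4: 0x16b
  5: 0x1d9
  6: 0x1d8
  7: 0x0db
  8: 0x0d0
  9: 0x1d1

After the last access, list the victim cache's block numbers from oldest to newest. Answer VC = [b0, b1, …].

VC = [13, 30, 26]

  [0] addr=0xdf blk=13 s=1: MISS | VC []
  [1] addr=0x1d4 blk=29 s=1: MISS | VC [13]
  [2] addr=0x1ec blk=30 s=2: MISS | VC [13]
  [3] addr=0x1a5 blk=26 s=2: MISS | VC [13, 30]
  [4] addr=0x16b blk=22 s=2: MISS | VC [13, 30, 26]
  [5] addr=0x1d9 blk=29 s=1: L1-HIT | VC [13, 30, 26]
  [6] addr=0x1d8 blk=29 s=1: L1-HIT | VC [13, 30, 26]
  [7] addr=0xdb blk=13 s=1: VC-HIT | VC [29, 30, 26]
  [8] addr=0xd0 blk=13 s=1: L1-HIT | VC [29, 30, 26]
  [9] addr=0x1d1 blk=29 s=1: VC-HIT | VC [13, 30, 26]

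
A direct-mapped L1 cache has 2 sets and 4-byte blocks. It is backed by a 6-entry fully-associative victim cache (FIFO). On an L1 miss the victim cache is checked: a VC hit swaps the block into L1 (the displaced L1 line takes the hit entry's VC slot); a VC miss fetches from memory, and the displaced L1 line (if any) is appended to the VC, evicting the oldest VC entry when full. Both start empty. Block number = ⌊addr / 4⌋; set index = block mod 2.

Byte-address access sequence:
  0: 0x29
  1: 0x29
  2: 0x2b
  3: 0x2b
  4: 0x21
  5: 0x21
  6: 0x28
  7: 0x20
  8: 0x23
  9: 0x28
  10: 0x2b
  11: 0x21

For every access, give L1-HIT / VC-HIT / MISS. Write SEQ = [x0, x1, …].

0: 0x29 (blk 10, set 0) → MISS  vc=[]
1: 0x29 (blk 10, set 0) → L1-HIT  vc=[]
2: 0x2b (blk 10, set 0) → L1-HIT  vc=[]
3: 0x2b (blk 10, set 0) → L1-HIT  vc=[]
4: 0x21 (blk 8, set 0) → MISS  vc=[10]
5: 0x21 (blk 8, set 0) → L1-HIT  vc=[10]
6: 0x28 (blk 10, set 0) → VC-HIT  vc=[8]
7: 0x20 (blk 8, set 0) → VC-HIT  vc=[10]
8: 0x23 (blk 8, set 0) → L1-HIT  vc=[10]
9: 0x28 (blk 10, set 0) → VC-HIT  vc=[8]
10: 0x2b (blk 10, set 0) → L1-HIT  vc=[8]
11: 0x21 (blk 8, set 0) → VC-HIT  vc=[10]

SEQ = [MISS, L1-HIT, L1-HIT, L1-HIT, MISS, L1-HIT, VC-HIT, VC-HIT, L1-HIT, VC-HIT, L1-HIT, VC-HIT]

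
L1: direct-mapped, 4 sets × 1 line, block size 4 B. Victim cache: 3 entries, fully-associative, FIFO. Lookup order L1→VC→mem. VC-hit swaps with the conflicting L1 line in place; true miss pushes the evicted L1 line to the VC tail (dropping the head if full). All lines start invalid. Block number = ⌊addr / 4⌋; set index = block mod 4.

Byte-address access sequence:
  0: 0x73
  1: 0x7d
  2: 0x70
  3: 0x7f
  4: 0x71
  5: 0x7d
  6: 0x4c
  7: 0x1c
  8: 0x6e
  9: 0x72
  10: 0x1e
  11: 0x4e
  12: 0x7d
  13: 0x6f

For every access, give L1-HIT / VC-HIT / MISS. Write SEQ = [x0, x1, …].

0: 0x73 (blk 28, set 0) → MISS  vc=[]
1: 0x7d (blk 31, set 3) → MISS  vc=[]
2: 0x70 (blk 28, set 0) → L1-HIT  vc=[]
3: 0x7f (blk 31, set 3) → L1-HIT  vc=[]
4: 0x71 (blk 28, set 0) → L1-HIT  vc=[]
5: 0x7d (blk 31, set 3) → L1-HIT  vc=[]
6: 0x4c (blk 19, set 3) → MISS  vc=[31]
7: 0x1c (blk 7, set 3) → MISS  vc=[31, 19]
8: 0x6e (blk 27, set 3) → MISS  vc=[31, 19, 7]
9: 0x72 (blk 28, set 0) → L1-HIT  vc=[31, 19, 7]
10: 0x1e (blk 7, set 3) → VC-HIT  vc=[31, 19, 27]
11: 0x4e (blk 19, set 3) → VC-HIT  vc=[31, 7, 27]
12: 0x7d (blk 31, set 3) → VC-HIT  vc=[19, 7, 27]
13: 0x6f (blk 27, set 3) → VC-HIT  vc=[19, 7, 31]

SEQ = [MISS, MISS, L1-HIT, L1-HIT, L1-HIT, L1-HIT, MISS, MISS, MISS, L1-HIT, VC-HIT, VC-HIT, VC-HIT, VC-HIT]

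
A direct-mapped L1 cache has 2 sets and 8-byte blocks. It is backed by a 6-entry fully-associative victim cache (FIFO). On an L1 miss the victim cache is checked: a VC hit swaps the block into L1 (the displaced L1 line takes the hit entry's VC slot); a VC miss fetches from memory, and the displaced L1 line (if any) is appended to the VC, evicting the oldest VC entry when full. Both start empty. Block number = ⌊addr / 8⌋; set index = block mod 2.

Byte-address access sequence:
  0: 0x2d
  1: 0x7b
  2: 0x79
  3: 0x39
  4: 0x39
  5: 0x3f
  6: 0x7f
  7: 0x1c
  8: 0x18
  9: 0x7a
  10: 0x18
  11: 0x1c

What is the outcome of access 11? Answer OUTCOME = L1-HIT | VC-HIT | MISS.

  [0] addr=0x2d blk=5 s=1: MISS | VC []
  [1] addr=0x7b blk=15 s=1: MISS | VC [5]
  [2] addr=0x79 blk=15 s=1: L1-HIT | VC [5]
  [3] addr=0x39 blk=7 s=1: MISS | VC [5, 15]
  [4] addr=0x39 blk=7 s=1: L1-HIT | VC [5, 15]
  [5] addr=0x3f blk=7 s=1: L1-HIT | VC [5, 15]
  [6] addr=0x7f blk=15 s=1: VC-HIT | VC [5, 7]
  [7] addr=0x1c blk=3 s=1: MISS | VC [5, 7, 15]
  [8] addr=0x18 blk=3 s=1: L1-HIT | VC [5, 7, 15]
  [9] addr=0x7a blk=15 s=1: VC-HIT | VC [5, 7, 3]
  [10] addr=0x18 blk=3 s=1: VC-HIT | VC [5, 7, 15]
  [11] addr=0x1c blk=3 s=1: L1-HIT | VC [5, 7, 15]

OUTCOME = L1-HIT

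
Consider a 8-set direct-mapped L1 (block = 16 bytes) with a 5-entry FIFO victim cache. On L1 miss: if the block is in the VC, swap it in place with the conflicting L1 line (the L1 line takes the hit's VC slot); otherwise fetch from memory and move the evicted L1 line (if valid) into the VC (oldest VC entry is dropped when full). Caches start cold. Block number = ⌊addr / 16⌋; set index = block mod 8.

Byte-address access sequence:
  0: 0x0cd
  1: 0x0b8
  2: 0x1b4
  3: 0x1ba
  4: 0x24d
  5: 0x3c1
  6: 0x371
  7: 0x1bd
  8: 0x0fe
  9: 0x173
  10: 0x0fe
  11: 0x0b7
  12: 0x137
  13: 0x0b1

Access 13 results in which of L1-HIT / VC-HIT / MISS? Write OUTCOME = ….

  [0] addr=0xcd blk=12 s=4: MISS | VC []
  [1] addr=0xb8 blk=11 s=3: MISS | VC []
  [2] addr=0x1b4 blk=27 s=3: MISS | VC [11]
  [3] addr=0x1ba blk=27 s=3: L1-HIT | VC [11]
  [4] addr=0x24d blk=36 s=4: MISS | VC [11, 12]
  [5] addr=0x3c1 blk=60 s=4: MISS | VC [11, 12, 36]
  [6] addr=0x371 blk=55 s=7: MISS | VC [11, 12, 36]
  [7] addr=0x1bd blk=27 s=3: L1-HIT | VC [11, 12, 36]
  [8] addr=0xfe blk=15 s=7: MISS | VC [11, 12, 36, 55]
  [9] addr=0x173 blk=23 s=7: MISS | VC [11, 12, 36, 55, 15]
  [10] addr=0xfe blk=15 s=7: VC-HIT | VC [11, 12, 36, 55, 23]
  [11] addr=0xb7 blk=11 s=3: VC-HIT | VC [27, 12, 36, 55, 23]
  [12] addr=0x137 blk=19 s=3: MISS | VC [12, 36, 55, 23, 11]
  [13] addr=0xb1 blk=11 s=3: VC-HIT | VC [12, 36, 55, 23, 19]

OUTCOME = VC-HIT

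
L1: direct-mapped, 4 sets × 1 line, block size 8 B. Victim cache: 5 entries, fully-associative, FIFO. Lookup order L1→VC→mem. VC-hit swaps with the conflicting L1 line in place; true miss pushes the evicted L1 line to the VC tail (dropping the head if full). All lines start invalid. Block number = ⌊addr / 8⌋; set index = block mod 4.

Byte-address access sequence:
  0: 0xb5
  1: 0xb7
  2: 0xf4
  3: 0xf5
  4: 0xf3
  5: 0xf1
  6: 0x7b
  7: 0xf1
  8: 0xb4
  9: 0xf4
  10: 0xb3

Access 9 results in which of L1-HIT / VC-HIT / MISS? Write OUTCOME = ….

OUTCOME = VC-HIT

0: 0xb5 (blk 22, set 2) → MISS  vc=[]
1: 0xb7 (blk 22, set 2) → L1-HIT  vc=[]
2: 0xf4 (blk 30, set 2) → MISS  vc=[22]
3: 0xf5 (blk 30, set 2) → L1-HIT  vc=[22]
4: 0xf3 (blk 30, set 2) → L1-HIT  vc=[22]
5: 0xf1 (blk 30, set 2) → L1-HIT  vc=[22]
6: 0x7b (blk 15, set 3) → MISS  vc=[22]
7: 0xf1 (blk 30, set 2) → L1-HIT  vc=[22]
8: 0xb4 (blk 22, set 2) → VC-HIT  vc=[30]
9: 0xf4 (blk 30, set 2) → VC-HIT  vc=[22]
10: 0xb3 (blk 22, set 2) → VC-HIT  vc=[30]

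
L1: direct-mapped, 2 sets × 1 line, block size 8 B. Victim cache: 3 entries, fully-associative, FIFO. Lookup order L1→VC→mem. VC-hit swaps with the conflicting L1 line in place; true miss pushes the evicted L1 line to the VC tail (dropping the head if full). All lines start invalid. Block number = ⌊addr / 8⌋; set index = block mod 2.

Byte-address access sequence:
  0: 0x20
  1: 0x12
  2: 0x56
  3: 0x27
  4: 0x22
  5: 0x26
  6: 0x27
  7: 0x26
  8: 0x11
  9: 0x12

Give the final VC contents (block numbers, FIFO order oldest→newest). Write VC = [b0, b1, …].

  [0] addr=0x20 blk=4 s=0: MISS | VC []
  [1] addr=0x12 blk=2 s=0: MISS | VC [4]
  [2] addr=0x56 blk=10 s=0: MISS | VC [4, 2]
  [3] addr=0x27 blk=4 s=0: VC-HIT | VC [10, 2]
  [4] addr=0x22 blk=4 s=0: L1-HIT | VC [10, 2]
  [5] addr=0x26 blk=4 s=0: L1-HIT | VC [10, 2]
  [6] addr=0x27 blk=4 s=0: L1-HIT | VC [10, 2]
  [7] addr=0x26 blk=4 s=0: L1-HIT | VC [10, 2]
  [8] addr=0x11 blk=2 s=0: VC-HIT | VC [10, 4]
  [9] addr=0x12 blk=2 s=0: L1-HIT | VC [10, 4]

VC = [10, 4]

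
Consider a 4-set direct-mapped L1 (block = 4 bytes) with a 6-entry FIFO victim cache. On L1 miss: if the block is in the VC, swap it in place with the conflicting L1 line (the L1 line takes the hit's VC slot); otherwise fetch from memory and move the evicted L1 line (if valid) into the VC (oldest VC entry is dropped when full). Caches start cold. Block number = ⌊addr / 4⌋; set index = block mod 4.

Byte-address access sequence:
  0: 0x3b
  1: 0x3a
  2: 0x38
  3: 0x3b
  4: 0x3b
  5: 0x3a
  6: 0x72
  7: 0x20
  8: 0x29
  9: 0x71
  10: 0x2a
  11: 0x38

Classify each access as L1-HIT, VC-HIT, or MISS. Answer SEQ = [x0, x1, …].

0: 0x3b (blk 14, set 2) → MISS  vc=[]
1: 0x3a (blk 14, set 2) → L1-HIT  vc=[]
2: 0x38 (blk 14, set 2) → L1-HIT  vc=[]
3: 0x3b (blk 14, set 2) → L1-HIT  vc=[]
4: 0x3b (blk 14, set 2) → L1-HIT  vc=[]
5: 0x3a (blk 14, set 2) → L1-HIT  vc=[]
6: 0x72 (blk 28, set 0) → MISS  vc=[]
7: 0x20 (blk 8, set 0) → MISS  vc=[28]
8: 0x29 (blk 10, set 2) → MISS  vc=[28, 14]
9: 0x71 (blk 28, set 0) → VC-HIT  vc=[8, 14]
10: 0x2a (blk 10, set 2) → L1-HIT  vc=[8, 14]
11: 0x38 (blk 14, set 2) → VC-HIT  vc=[8, 10]

SEQ = [MISS, L1-HIT, L1-HIT, L1-HIT, L1-HIT, L1-HIT, MISS, MISS, MISS, VC-HIT, L1-HIT, VC-HIT]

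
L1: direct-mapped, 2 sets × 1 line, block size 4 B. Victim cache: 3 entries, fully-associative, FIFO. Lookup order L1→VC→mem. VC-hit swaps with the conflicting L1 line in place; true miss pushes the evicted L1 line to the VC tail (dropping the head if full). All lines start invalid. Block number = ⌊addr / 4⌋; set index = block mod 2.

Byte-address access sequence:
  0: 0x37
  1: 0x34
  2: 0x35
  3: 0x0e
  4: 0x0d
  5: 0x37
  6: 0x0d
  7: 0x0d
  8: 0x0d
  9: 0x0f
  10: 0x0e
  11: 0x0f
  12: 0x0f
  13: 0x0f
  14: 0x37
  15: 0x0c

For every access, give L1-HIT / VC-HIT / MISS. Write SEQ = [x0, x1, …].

0: 0x37 (blk 13, set 1) → MISS  vc=[]
1: 0x34 (blk 13, set 1) → L1-HIT  vc=[]
2: 0x35 (blk 13, set 1) → L1-HIT  vc=[]
3: 0xe (blk 3, set 1) → MISS  vc=[13]
4: 0xd (blk 3, set 1) → L1-HIT  vc=[13]
5: 0x37 (blk 13, set 1) → VC-HIT  vc=[3]
6: 0xd (blk 3, set 1) → VC-HIT  vc=[13]
7: 0xd (blk 3, set 1) → L1-HIT  vc=[13]
8: 0xd (blk 3, set 1) → L1-HIT  vc=[13]
9: 0xf (blk 3, set 1) → L1-HIT  vc=[13]
10: 0xe (blk 3, set 1) → L1-HIT  vc=[13]
11: 0xf (blk 3, set 1) → L1-HIT  vc=[13]
12: 0xf (blk 3, set 1) → L1-HIT  vc=[13]
13: 0xf (blk 3, set 1) → L1-HIT  vc=[13]
14: 0x37 (blk 13, set 1) → VC-HIT  vc=[3]
15: 0xc (blk 3, set 1) → VC-HIT  vc=[13]

SEQ = [MISS, L1-HIT, L1-HIT, MISS, L1-HIT, VC-HIT, VC-HIT, L1-HIT, L1-HIT, L1-HIT, L1-HIT, L1-HIT, L1-HIT, L1-HIT, VC-HIT, VC-HIT]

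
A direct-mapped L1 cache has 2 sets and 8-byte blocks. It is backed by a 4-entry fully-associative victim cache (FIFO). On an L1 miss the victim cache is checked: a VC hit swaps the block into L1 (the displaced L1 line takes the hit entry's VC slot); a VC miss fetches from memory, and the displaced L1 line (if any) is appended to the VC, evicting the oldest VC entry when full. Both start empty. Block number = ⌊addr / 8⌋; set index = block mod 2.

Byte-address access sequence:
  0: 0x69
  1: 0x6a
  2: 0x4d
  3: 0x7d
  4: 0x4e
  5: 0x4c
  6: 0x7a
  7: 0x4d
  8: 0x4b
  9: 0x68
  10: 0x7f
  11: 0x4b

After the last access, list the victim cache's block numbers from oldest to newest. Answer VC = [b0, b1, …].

0: 0x69 (blk 13, set 1) → MISS  vc=[]
1: 0x6a (blk 13, set 1) → L1-HIT  vc=[]
2: 0x4d (blk 9, set 1) → MISS  vc=[13]
3: 0x7d (blk 15, set 1) → MISS  vc=[13, 9]
4: 0x4e (blk 9, set 1) → VC-HIT  vc=[13, 15]
5: 0x4c (blk 9, set 1) → L1-HIT  vc=[13, 15]
6: 0x7a (blk 15, set 1) → VC-HIT  vc=[13, 9]
7: 0x4d (blk 9, set 1) → VC-HIT  vc=[13, 15]
8: 0x4b (blk 9, set 1) → L1-HIT  vc=[13, 15]
9: 0x68 (blk 13, set 1) → VC-HIT  vc=[9, 15]
10: 0x7f (blk 15, set 1) → VC-HIT  vc=[9, 13]
11: 0x4b (blk 9, set 1) → VC-HIT  vc=[15, 13]

VC = [15, 13]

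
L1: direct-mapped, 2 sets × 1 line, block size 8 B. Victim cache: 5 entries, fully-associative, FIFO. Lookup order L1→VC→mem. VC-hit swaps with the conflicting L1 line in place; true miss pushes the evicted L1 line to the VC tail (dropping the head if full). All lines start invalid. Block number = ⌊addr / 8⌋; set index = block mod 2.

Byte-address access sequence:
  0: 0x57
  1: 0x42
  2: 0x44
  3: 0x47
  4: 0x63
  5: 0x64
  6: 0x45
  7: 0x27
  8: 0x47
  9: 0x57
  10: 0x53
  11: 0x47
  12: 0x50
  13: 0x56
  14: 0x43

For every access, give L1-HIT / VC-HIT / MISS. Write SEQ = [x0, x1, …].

SEQ = [MISS, MISS, L1-HIT, L1-HIT, MISS, L1-HIT, VC-HIT, MISS, VC-HIT, VC-HIT, L1-HIT, VC-HIT, VC-HIT, L1-HIT, VC-HIT]

  [0] addr=0x57 blk=10 s=0: MISS | VC []
  [1] addr=0x42 blk=8 s=0: MISS | VC [10]
  [2] addr=0x44 blk=8 s=0: L1-HIT | VC [10]
  [3] addr=0x47 blk=8 s=0: L1-HIT | VC [10]
  [4] addr=0x63 blk=12 s=0: MISS | VC [10, 8]
  [5] addr=0x64 blk=12 s=0: L1-HIT | VC [10, 8]
  [6] addr=0x45 blk=8 s=0: VC-HIT | VC [10, 12]
  [7] addr=0x27 blk=4 s=0: MISS | VC [10, 12, 8]
  [8] addr=0x47 blk=8 s=0: VC-HIT | VC [10, 12, 4]
  [9] addr=0x57 blk=10 s=0: VC-HIT | VC [8, 12, 4]
  [10] addr=0x53 blk=10 s=0: L1-HIT | VC [8, 12, 4]
  [11] addr=0x47 blk=8 s=0: VC-HIT | VC [10, 12, 4]
  [12] addr=0x50 blk=10 s=0: VC-HIT | VC [8, 12, 4]
  [13] addr=0x56 blk=10 s=0: L1-HIT | VC [8, 12, 4]
  [14] addr=0x43 blk=8 s=0: VC-HIT | VC [10, 12, 4]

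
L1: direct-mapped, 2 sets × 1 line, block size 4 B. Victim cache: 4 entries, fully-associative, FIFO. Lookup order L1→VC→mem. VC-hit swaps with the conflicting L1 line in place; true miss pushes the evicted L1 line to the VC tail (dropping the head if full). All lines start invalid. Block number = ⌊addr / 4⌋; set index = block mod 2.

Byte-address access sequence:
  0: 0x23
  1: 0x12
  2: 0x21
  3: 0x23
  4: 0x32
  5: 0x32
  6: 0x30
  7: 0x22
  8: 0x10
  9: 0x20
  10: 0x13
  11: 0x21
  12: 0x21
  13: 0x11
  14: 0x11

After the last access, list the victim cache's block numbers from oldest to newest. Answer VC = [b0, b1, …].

VC = [8, 12]

0: 0x23 (blk 8, set 0) → MISS  vc=[]
1: 0x12 (blk 4, set 0) → MISS  vc=[8]
2: 0x21 (blk 8, set 0) → VC-HIT  vc=[4]
3: 0x23 (blk 8, set 0) → L1-HIT  vc=[4]
4: 0x32 (blk 12, set 0) → MISS  vc=[4, 8]
5: 0x32 (blk 12, set 0) → L1-HIT  vc=[4, 8]
6: 0x30 (blk 12, set 0) → L1-HIT  vc=[4, 8]
7: 0x22 (blk 8, set 0) → VC-HIT  vc=[4, 12]
8: 0x10 (blk 4, set 0) → VC-HIT  vc=[8, 12]
9: 0x20 (blk 8, set 0) → VC-HIT  vc=[4, 12]
10: 0x13 (blk 4, set 0) → VC-HIT  vc=[8, 12]
11: 0x21 (blk 8, set 0) → VC-HIT  vc=[4, 12]
12: 0x21 (blk 8, set 0) → L1-HIT  vc=[4, 12]
13: 0x11 (blk 4, set 0) → VC-HIT  vc=[8, 12]
14: 0x11 (blk 4, set 0) → L1-HIT  vc=[8, 12]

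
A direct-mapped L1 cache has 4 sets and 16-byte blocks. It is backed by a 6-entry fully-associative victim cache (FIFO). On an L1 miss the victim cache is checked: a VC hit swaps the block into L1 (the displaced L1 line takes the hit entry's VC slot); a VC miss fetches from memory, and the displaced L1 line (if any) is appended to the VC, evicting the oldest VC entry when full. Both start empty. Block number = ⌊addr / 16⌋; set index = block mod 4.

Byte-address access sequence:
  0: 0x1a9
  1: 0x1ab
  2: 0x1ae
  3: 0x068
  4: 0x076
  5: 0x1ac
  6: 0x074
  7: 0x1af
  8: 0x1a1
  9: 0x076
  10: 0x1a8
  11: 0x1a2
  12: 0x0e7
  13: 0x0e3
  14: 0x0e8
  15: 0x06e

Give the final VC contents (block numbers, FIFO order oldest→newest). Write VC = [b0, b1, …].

VC = [14, 26]

0: 0x1a9 (blk 26, set 2) → MISS  vc=[]
1: 0x1ab (blk 26, set 2) → L1-HIT  vc=[]
2: 0x1ae (blk 26, set 2) → L1-HIT  vc=[]
3: 0x68 (blk 6, set 2) → MISS  vc=[26]
4: 0x76 (blk 7, set 3) → MISS  vc=[26]
5: 0x1ac (blk 26, set 2) → VC-HIT  vc=[6]
6: 0x74 (blk 7, set 3) → L1-HIT  vc=[6]
7: 0x1af (blk 26, set 2) → L1-HIT  vc=[6]
8: 0x1a1 (blk 26, set 2) → L1-HIT  vc=[6]
9: 0x76 (blk 7, set 3) → L1-HIT  vc=[6]
10: 0x1a8 (blk 26, set 2) → L1-HIT  vc=[6]
11: 0x1a2 (blk 26, set 2) → L1-HIT  vc=[6]
12: 0xe7 (blk 14, set 2) → MISS  vc=[6, 26]
13: 0xe3 (blk 14, set 2) → L1-HIT  vc=[6, 26]
14: 0xe8 (blk 14, set 2) → L1-HIT  vc=[6, 26]
15: 0x6e (blk 6, set 2) → VC-HIT  vc=[14, 26]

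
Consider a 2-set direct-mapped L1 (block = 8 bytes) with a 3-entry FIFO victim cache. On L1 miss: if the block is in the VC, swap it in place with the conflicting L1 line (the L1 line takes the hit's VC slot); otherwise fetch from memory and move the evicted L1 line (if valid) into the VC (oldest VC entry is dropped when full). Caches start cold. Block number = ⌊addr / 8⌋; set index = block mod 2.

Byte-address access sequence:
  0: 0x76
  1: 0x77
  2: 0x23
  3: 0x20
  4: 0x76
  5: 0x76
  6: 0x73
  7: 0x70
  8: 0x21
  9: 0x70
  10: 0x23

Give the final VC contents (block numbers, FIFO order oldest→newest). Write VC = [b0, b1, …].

VC = [14]

  [0] addr=0x76 blk=14 s=0: MISS | VC []
  [1] addr=0x77 blk=14 s=0: L1-HIT | VC []
  [2] addr=0x23 blk=4 s=0: MISS | VC [14]
  [3] addr=0x20 blk=4 s=0: L1-HIT | VC [14]
  [4] addr=0x76 blk=14 s=0: VC-HIT | VC [4]
  [5] addr=0x76 blk=14 s=0: L1-HIT | VC [4]
  [6] addr=0x73 blk=14 s=0: L1-HIT | VC [4]
  [7] addr=0x70 blk=14 s=0: L1-HIT | VC [4]
  [8] addr=0x21 blk=4 s=0: VC-HIT | VC [14]
  [9] addr=0x70 blk=14 s=0: VC-HIT | VC [4]
  [10] addr=0x23 blk=4 s=0: VC-HIT | VC [14]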